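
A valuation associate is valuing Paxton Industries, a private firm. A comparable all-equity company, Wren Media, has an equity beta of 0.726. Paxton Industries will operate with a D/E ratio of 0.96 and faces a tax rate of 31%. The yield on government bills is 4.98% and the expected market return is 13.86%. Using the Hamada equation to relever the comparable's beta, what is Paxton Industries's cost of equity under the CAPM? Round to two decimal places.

15.70%

β_L = β_U × [1 + (1 − t)(D/E)] = 0.726 × [1 + (1 − 0.31) × 0.96]
    = 0.726 × [1 + 0.69 × 0.96] = 0.726 × 1.6624 = 1.2069
MRP = 13.86% − 4.98% = 8.88%
E(R) = R_f + β_L × MRP = 4.98% + 1.2069 × 8.88% = 15.70%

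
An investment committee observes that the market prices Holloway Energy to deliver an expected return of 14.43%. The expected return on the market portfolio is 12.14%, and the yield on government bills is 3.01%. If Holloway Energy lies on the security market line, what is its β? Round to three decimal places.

1.251

MRP = 12.14% − 3.01% = 9.13%
β = (E(R) − R_f) / MRP = (14.43% − 3.01%) / 9.13% = 11.42% / 9.13% = 1.251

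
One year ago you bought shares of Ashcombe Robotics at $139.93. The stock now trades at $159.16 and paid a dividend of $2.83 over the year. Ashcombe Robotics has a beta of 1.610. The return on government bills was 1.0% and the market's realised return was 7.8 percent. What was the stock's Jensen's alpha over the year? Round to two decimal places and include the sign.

Realised HPR = (P1 + D1 − P0) / P0 = (159.16 + 2.83 − 139.93) / 139.93 = 22.06 / 139.93 = 15.7650%
MRP = 7.8% − 1.0% = 6.80%
CAPM required = R_f + β·MRP = 1.0% + 1.610 × 6.8% = 11.9480%
α = realised − required = 15.7650% − 11.9480% = +3.82%

+3.82%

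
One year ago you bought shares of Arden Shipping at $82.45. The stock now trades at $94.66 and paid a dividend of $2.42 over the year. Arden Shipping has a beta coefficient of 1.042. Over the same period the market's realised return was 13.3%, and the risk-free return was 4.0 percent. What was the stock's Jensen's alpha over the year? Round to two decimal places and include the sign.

Realised HPR = (P1 + D1 − P0) / P0 = (94.66 + 2.42 − 82.45) / 82.45 = 14.63 / 82.45 = 17.7441%
MRP = 13.3% − 4.0% = 9.30%
CAPM required = R_f + β·MRP = 4.0% + 1.042 × 9.3% = 13.6906%
α = realised − required = 17.7441% − 13.6906% = +4.05%

+4.05%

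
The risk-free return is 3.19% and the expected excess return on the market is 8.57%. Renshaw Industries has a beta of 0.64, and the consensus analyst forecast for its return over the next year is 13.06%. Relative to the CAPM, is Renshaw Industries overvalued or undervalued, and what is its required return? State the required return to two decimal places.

Required return = R_f + β·MRP = 3.19% + 0.64 × 8.57% = 8.67%
Forecast 13.06% > required 8.67% → the stock plots above the SML → undervalued.

Undervalued; required return 8.67%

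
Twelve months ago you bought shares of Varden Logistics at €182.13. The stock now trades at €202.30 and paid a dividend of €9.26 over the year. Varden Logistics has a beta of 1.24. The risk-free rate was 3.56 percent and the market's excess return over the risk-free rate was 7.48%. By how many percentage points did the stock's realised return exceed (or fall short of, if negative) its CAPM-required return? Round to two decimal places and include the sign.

+3.32%

Realised HPR = (P1 + D1 − P0) / P0 = (202.30 + 9.26 − 182.13) / 182.13 = 29.43 / 182.13 = 16.1588%
CAPM required = R_f + β·MRP = 3.56% + 1.24 × 7.48% = 12.8352%
α = realised − required = 16.1588% − 12.8352% = +3.32%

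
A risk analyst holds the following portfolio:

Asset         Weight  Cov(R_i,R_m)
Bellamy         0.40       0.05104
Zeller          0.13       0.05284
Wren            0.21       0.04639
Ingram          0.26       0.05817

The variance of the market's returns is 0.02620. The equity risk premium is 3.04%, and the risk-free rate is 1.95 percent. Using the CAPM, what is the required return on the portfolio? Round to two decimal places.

8.00%

β_Bellamy = 0.05104 / 0.02620 = 1.9481
β_Zeller = 0.05284 / 0.02620 = 2.0168
β_Wren = 0.04639 / 0.02620 = 1.7706
β_Ingram = 0.05817 / 0.02620 = 2.2202
β_P = Σ w_i β_i = 0.40×1.9481 + 0.13×2.0168 + 0.21×1.7706 + 0.26×2.2202 = 1.9905
E(R_P) = R_f + β_P × MRP = 1.95% + 1.9905 × 3.04% = 8.00%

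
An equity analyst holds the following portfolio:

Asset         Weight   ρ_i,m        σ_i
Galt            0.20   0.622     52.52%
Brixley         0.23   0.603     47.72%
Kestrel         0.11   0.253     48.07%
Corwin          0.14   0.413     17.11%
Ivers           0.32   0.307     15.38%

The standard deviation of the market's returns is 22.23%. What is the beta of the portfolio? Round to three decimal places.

β_Galt = 0.622 × 52.52% / 22.23% = 1.4695
β_Brixley = 0.603 × 47.72% / 22.23% = 1.2944
β_Kestrel = 0.253 × 48.07% / 22.23% = 0.5471
β_Corwin = 0.413 × 17.11% / 22.23% = 0.3179
β_Ivers = 0.307 × 15.38% / 22.23% = 0.2124
β_P = Σ w_i β_i = 0.20×1.4695 + 0.23×1.2944 + 0.11×0.5471 + 0.14×0.3179 + 0.32×0.2124 = 0.7643

0.764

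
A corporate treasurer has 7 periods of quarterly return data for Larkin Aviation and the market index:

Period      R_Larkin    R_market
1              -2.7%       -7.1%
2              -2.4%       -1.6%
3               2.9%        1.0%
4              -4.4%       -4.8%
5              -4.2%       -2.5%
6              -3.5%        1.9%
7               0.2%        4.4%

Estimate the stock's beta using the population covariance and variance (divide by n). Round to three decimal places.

0.359

Mean R_i = (-2.7 − 2.4 + 2.9 − 4.4 − 4.2 − 3.5 + 0.2) / 7 = -2.0143%
Mean R_m = (-7.1 − 1.6 + 1.0 − 4.8 − 2.5 + 1.9 + 4.4) / 7 = -1.2429%
Σ(R_i − R̄_i)(R_m − R̄_m) = 34.2357  ⇒  Cov = 34.2357 / 7 = 4.8908
Σ(R_m − R̄_m)² = 95.4171  ⇒  Var(R_m) = 95.4171 / 7 = 13.6310
β = Cov / Var(R_m) = 4.8908 / 13.6310 = 0.3588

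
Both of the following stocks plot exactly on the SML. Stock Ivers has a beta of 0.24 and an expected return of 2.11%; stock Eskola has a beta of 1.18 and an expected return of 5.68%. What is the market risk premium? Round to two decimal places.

Both satisfy E(R) = R_f + β·MRP, so the slope of the SML is
MRP = (5.68% − 2.11%) / (1.18 − 0.24) = 3.57% / 0.94 = 3.7979%

3.80%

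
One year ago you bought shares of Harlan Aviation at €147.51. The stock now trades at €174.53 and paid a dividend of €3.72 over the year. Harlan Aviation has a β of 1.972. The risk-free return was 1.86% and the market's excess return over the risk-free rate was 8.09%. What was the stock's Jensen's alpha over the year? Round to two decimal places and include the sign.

Realised HPR = (P1 + D1 − P0) / P0 = (174.53 + 3.72 − 147.51) / 147.51 = 30.74 / 147.51 = 20.8393%
CAPM required = R_f + β·MRP = 1.86% + 1.972 × 8.09% = 17.81348%
α = realised − required = 20.8393% − 17.81348% = +3.03%

+3.03%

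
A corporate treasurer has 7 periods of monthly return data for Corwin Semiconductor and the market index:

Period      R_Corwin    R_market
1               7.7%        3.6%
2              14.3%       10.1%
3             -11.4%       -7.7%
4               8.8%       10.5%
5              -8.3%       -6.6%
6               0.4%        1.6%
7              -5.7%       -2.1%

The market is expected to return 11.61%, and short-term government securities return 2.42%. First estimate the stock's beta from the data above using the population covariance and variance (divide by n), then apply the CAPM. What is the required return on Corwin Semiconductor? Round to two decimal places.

Mean R_i = (7.7 + 14.3 − 11.4 + 8.8 − 8.3 + 0.4 − 5.7) / 7 = 0.8286%
Mean R_m = (3.6 + 10.1 − 7.7 + 10.5 − 6.6 + 1.6 − 2.1) / 7 = 1.3429%
Σ(R_i − R̄_i)(R_m − R̄_m) = 411.9314  ⇒  Cov = 411.9314 / 7 = 58.8473
Σ(R_m − R̄_m)² = 322.4171  ⇒  Var(R_m) = 322.4171 / 7 = 46.0596
β = Cov / Var(R_m) = 58.8473 / 46.0596 = 1.2776
MRP = 11.61% − 2.42% = 9.19%
E(R) = R_f + β × MRP = 2.42% + 1.2776 × 9.19% = 14.16%

14.16%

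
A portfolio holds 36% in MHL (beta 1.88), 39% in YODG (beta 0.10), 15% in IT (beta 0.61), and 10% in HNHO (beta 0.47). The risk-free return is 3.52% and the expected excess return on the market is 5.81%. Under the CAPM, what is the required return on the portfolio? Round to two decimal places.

β_P = Σ w_i β_i = 0.36×1.88 + 0.39×0.10 + 0.15×0.61 + 0.10×0.47 = 0.8543
E(R_P) = R_f + β_P × MRP = 3.52% + 0.8543 × 5.81% = 8.48%

8.48%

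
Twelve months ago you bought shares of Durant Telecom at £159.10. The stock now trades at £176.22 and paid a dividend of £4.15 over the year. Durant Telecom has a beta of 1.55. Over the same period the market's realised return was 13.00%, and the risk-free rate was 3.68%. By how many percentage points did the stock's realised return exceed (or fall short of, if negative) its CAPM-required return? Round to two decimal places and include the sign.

Realised HPR = (P1 + D1 − P0) / P0 = (176.22 + 4.15 − 159.10) / 159.10 = 21.27 / 159.10 = 13.3690%
MRP = 13.00% − 3.68% = 9.32%
CAPM required = R_f + β·MRP = 3.68% + 1.55 × 9.32% = 18.1260%
α = realised − required = 13.3690% − 18.1260% = -4.76%

-4.76%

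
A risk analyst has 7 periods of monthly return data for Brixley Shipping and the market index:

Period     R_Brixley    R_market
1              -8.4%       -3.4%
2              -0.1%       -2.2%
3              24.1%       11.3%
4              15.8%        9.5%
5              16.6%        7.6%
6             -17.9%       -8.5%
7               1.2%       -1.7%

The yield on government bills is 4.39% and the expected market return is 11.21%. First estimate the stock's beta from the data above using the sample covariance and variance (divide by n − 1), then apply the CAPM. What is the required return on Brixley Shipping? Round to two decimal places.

17.67%

Mean R_i = (-8.4 − 0.1 + 24.1 + 15.8 + 16.6 − 17.9 + 1.2) / 7 = 4.4714%
Mean R_m = (-3.4 − 2.2 + 11.3 + 9.5 + 7.6 − 8.5 − 1.7) / 7 = 1.8000%
Σ(R_i − R̄_i)(R_m − R̄_m) = 671.1400  ⇒  Cov = 671.1400 / 6 = 111.8567
Σ(R_m − R̄_m)² = 344.5600  ⇒  Var(R_m) = 344.5600 / 6 = 57.4267
β = Cov / Var(R_m) = 111.8567 / 57.4267 = 1.9478
MRP = 11.21% − 4.39% = 6.82%
E(R) = R_f + β × MRP = 4.39% + 1.9478 × 6.82% = 17.67%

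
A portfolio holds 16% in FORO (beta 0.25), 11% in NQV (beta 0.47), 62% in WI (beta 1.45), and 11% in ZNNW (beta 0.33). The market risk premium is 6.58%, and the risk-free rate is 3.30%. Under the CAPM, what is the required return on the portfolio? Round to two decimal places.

10.06%

β_P = Σ w_i β_i = 0.16×0.25 + 0.11×0.47 + 0.62×1.45 + 0.11×0.33 = 1.0270
E(R_P) = R_f + β_P × MRP = 3.30% + 1.0270 × 6.58% = 10.06%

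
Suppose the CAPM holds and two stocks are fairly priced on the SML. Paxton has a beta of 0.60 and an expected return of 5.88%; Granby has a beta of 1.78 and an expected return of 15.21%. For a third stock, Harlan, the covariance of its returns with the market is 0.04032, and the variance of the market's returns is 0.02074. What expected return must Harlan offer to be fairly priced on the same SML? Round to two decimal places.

16.51%

MRP = (15.21% − 5.88%) / (1.78 − 0.60) = 7.9068%
R_f = 5.88% − 0.60 × 7.9068% = 1.1359%
β_Harlan = Cov / Var(R_m) = 0.04032 / 0.02074 = 1.9441
E(R_Harlan) = R_f + β × MRP = 1.1359% + 1.9441 × 7.9068% = 16.51%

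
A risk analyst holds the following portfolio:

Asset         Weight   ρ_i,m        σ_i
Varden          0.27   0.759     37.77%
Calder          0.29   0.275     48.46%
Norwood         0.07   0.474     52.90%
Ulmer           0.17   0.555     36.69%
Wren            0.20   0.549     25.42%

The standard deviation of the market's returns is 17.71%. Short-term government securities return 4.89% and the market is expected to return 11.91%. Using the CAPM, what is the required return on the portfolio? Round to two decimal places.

12.66%

β_Varden = 0.759 × 37.77% / 17.71% = 1.6187
β_Calder = 0.275 × 48.46% / 17.71% = 0.7525
β_Norwood = 0.474 × 52.90% / 17.71% = 1.4158
β_Ulmer = 0.555 × 36.69% / 17.71% = 1.1498
β_Wren = 0.549 × 25.42% / 17.71% = 0.7880
β_P = Σ w_i β_i = 0.27×1.6187 + 0.29×0.7525 + 0.07×1.4158 + 0.17×1.1498 + 0.20×0.7880 = 1.1074
MRP = 11.91% − 4.89% = 7.02%
E(R_P) = R_f + β_P × MRP = 4.89% + 1.1074 × 7.02% = 12.66%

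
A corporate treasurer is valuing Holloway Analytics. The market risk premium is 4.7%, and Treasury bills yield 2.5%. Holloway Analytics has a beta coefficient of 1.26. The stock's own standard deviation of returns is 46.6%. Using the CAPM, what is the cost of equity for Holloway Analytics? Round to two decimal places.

8.42%

E(R) = R_f + β × MRP = 2.5% + 1.26 × 4.7% = 8.42%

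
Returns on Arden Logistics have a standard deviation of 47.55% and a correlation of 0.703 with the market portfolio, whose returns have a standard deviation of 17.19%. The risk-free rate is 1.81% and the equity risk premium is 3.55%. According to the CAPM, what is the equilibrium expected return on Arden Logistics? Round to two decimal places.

β = ρ × σ_i / σ_m = 0.703 × 47.55% / 17.19% = 1.9446
E(R) = 1.81% + 1.9446 × 3.55% = 8.71%

8.71%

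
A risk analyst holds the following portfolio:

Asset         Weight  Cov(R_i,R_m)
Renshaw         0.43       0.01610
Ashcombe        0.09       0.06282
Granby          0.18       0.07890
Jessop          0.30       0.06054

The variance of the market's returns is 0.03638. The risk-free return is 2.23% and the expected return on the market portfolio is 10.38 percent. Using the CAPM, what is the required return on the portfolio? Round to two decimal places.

β_Renshaw = 0.01610 / 0.03638 = 0.4426
β_Ashcombe = 0.06282 / 0.03638 = 1.7268
β_Granby = 0.07890 / 0.03638 = 2.1688
β_Jessop = 0.06054 / 0.03638 = 1.6641
β_P = Σ w_i β_i = 0.43×0.4426 + 0.09×1.7268 + 0.18×2.1688 + 0.30×1.6641 = 1.2353
MRP = 10.38% − 2.23% = 8.15%
E(R_P) = R_f + β_P × MRP = 2.23% + 1.2353 × 8.15% = 12.30%

12.30%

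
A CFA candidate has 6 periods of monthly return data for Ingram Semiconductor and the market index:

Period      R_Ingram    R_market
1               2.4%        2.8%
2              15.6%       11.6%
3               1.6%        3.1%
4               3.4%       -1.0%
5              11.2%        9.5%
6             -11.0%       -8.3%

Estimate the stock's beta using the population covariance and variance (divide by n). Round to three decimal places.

Mean R_i = (2.4 + 15.6 + 1.6 + 3.4 + 11.2 − 11.0) / 6 = 3.8667%
Mean R_m = (2.8 + 11.6 + 3.1 − 1.0 + 9.5 − 8.3) / 6 = 2.9500%
Σ(R_i − R̄_i)(R_m − R̄_m) = 318.5000  ⇒  Cov = 318.5000 / 6 = 53.0833
Σ(R_m − R̄_m)² = 259.9350  ⇒  Var(R_m) = 259.9350 / 6 = 43.3225
β = Cov / Var(R_m) = 53.0833 / 43.3225 = 1.2253

1.225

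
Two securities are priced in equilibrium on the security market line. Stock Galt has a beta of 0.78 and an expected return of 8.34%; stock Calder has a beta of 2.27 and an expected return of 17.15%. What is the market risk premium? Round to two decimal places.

5.91%

Both satisfy E(R) = R_f + β·MRP, so the slope of the SML is
MRP = (17.15% − 8.34%) / (2.27 − 0.78) = 8.81% / 1.49 = 5.9128%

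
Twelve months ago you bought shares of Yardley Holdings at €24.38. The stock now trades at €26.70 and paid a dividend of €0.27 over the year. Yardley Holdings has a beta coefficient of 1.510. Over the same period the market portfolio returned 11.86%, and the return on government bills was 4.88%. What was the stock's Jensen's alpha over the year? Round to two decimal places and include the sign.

Realised HPR = (P1 + D1 − P0) / P0 = (26.70 + 0.27 − 24.38) / 24.38 = 2.59 / 24.38 = 10.6235%
MRP = 11.86% − 4.88% = 6.98%
CAPM required = R_f + β·MRP = 4.88% + 1.510 × 6.98% = 15.41980%
α = realised − required = 10.6235% − 15.41980% = -4.80%

-4.80%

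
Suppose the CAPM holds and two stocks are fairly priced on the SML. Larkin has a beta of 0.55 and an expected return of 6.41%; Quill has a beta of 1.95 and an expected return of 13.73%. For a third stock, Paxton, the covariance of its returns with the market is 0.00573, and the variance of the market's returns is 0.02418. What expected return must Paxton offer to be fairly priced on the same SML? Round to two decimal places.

4.77%

MRP = (13.73% − 6.41%) / (1.95 − 0.55) = 5.2286%
R_f = 6.41% − 0.55 × 5.2286% = 3.5343%
β_Paxton = Cov / Var(R_m) = 0.00573 / 0.02418 = 0.2370
E(R_Paxton) = R_f + β × MRP = 3.5343% + 0.2370 × 5.2286% = 4.77%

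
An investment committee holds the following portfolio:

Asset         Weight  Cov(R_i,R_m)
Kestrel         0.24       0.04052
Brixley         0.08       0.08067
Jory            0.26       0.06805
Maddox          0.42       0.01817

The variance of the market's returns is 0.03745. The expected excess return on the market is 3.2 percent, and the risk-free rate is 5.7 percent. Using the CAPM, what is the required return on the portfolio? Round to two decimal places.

β_Kestrel = 0.04052 / 0.03745 = 1.0820
β_Brixley = 0.08067 / 0.03745 = 2.1541
β_Jory = 0.06805 / 0.03745 = 1.8171
β_Maddox = 0.01817 / 0.03745 = 0.4852
β_P = Σ w_i β_i = 0.24×1.0820 + 0.08×2.1541 + 0.26×1.8171 + 0.42×0.4852 = 1.1082
E(R_P) = R_f + β_P × MRP = 5.7% + 1.1082 × 3.2% = 9.25%

9.25%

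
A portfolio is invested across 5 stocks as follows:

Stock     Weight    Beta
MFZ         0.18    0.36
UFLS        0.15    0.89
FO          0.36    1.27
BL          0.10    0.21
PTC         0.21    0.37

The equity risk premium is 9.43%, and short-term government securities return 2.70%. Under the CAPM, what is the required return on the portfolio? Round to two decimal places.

9.81%

β_P = Σ w_i β_i = 0.18×0.36 + 0.15×0.89 + 0.36×1.27 + 0.10×0.21 + 0.21×0.37 = 0.7542
E(R_P) = R_f + β_P × MRP = 2.70% + 0.7542 × 9.43% = 9.81%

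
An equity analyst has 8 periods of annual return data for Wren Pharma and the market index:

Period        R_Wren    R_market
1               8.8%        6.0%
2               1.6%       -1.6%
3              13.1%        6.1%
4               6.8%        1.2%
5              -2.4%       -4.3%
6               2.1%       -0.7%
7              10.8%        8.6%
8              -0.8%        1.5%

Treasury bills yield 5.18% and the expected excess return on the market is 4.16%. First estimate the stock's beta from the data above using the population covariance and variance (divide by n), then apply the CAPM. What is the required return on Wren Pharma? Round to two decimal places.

Mean R_i = (8.8 + 1.6 + 13.1 + 6.8 − 2.4 + 2.1 + 10.8 − 0.8) / 8 = 5.0000%
Mean R_m = (6.0 − 1.6 + 6.1 + 1.2 − 4.3 − 0.7 + 8.6 + 1.5) / 8 = 2.1000%
Σ(R_i − R̄_i)(R_m − R̄_m) = 154.8400  ⇒  Cov = 154.8400 / 8 = 19.3550
Σ(R_m − R̄_m)² = 137.1200  ⇒  Var(R_m) = 137.1200 / 8 = 17.1400
β = Cov / Var(R_m) = 19.3550 / 17.1400 = 1.1292
E(R) = R_f + β × MRP = 5.18% + 1.1292 × 4.16% = 9.88%

9.88%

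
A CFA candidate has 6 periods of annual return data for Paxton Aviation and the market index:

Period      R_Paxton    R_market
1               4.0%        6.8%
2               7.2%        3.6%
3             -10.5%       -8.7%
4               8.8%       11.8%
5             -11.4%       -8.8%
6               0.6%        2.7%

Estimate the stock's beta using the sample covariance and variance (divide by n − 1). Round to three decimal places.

Mean R_i = (4.0 + 7.2 − 10.5 + 8.8 − 11.4 + 0.6) / 6 = -0.2167%
Mean R_m = (6.8 + 3.6 − 8.7 + 11.8 − 8.8 + 2.7) / 6 = 1.2333%
Σ(R_i − R̄_i)(R_m − R̄_m) = 351.8533  ⇒  Cov = 351.8533 / 5 = 70.3707
Σ(R_m − R̄_m)² = 349.7333  ⇒  Var(R_m) = 349.7333 / 5 = 69.9467
β = Cov / Var(R_m) = 70.3707 / 69.9467 = 1.0061

1.006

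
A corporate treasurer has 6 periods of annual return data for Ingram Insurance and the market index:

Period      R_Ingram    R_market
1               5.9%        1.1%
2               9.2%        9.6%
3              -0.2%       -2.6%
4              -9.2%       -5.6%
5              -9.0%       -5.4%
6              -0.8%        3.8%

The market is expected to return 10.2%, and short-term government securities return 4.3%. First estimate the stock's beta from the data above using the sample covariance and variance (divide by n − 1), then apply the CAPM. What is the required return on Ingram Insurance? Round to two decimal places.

10.81%

Mean R_i = (5.9 + 9.2 − 0.2 − 9.2 − 9.0 − 0.8) / 6 = -0.6833%
Mean R_m = (1.1 + 9.6 − 2.6 − 5.6 − 5.4 + 3.8) / 6 = 0.1500%
Σ(R_i − R̄_i)(R_m − R̄_m) = 193.0250  ⇒  Cov = 193.0250 / 5 = 38.6050
Σ(R_m − R̄_m)² = 174.9550  ⇒  Var(R_m) = 174.9550 / 5 = 34.9910
β = Cov / Var(R_m) = 38.6050 / 34.9910 = 1.1033
MRP = 10.2% − 4.3% = 5.90%
E(R) = R_f + β × MRP = 4.3% + 1.1033 × 5.9% = 10.81%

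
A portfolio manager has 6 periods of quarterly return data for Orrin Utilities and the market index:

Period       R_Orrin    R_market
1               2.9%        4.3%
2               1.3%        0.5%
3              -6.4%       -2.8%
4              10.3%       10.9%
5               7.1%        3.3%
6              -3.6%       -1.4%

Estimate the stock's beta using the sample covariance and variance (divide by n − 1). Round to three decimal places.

Mean R_i = (2.9 + 1.3 − 6.4 + 10.3 + 7.1 − 3.6) / 6 = 1.9333%
Mean R_m = (4.3 + 0.5 − 2.8 + 10.9 + 3.3 − 1.4) / 6 = 2.4667%
Σ(R_i − R̄_i)(R_m − R̄_m) = 143.1667  ⇒  Cov = 143.1667 / 5 = 28.6333
Σ(R_m − R̄_m)² = 121.7333  ⇒  Var(R_m) = 121.7333 / 5 = 24.3467
β = Cov / Var(R_m) = 28.6333 / 24.3467 = 1.1761

1.176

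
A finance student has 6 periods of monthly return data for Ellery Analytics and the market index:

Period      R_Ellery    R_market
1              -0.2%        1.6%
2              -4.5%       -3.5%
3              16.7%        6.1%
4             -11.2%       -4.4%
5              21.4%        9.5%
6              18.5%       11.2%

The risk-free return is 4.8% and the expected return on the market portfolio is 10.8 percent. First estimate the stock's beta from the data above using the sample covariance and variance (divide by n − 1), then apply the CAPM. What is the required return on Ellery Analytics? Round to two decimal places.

16.91%

Mean R_i = (-0.2 − 4.5 + 16.7 − 11.2 + 21.4 + 18.5) / 6 = 6.7833%
Mean R_m = (1.6 − 3.5 + 6.1 − 4.4 + 9.5 + 11.2) / 6 = 3.4167%
Σ(R_i − R̄_i)(R_m − R̄_m) = 438.0217  ⇒  Cov = 438.0217 / 5 = 87.6043
Σ(R_m − R̄_m)² = 217.0283  ⇒  Var(R_m) = 217.0283 / 5 = 43.4057
β = Cov / Var(R_m) = 87.6043 / 43.4057 = 2.0183
MRP = 10.8% − 4.8% = 6.00%
E(R) = R_f + β × MRP = 4.8% + 2.0183 × 6.0% = 16.91%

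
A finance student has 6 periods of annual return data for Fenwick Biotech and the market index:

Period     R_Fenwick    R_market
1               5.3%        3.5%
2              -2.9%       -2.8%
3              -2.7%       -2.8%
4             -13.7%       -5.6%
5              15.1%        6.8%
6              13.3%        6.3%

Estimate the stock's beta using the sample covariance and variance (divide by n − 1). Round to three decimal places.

Mean R_i = (5.3 − 2.9 − 2.7 − 13.7 + 15.1 + 13.3) / 6 = 2.4000%
Mean R_m = (3.5 − 2.8 − 2.8 − 5.6 + 6.8 + 6.3) / 6 = 0.9000%
Σ(R_i − R̄_i)(R_m − R̄_m) = 284.4600  ⇒  Cov = 284.4600 / 5 = 56.8920
Σ(R_m − R̄_m)² = 140.3600  ⇒  Var(R_m) = 140.3600 / 5 = 28.0720
β = Cov / Var(R_m) = 56.8920 / 28.0720 = 2.0266

2.027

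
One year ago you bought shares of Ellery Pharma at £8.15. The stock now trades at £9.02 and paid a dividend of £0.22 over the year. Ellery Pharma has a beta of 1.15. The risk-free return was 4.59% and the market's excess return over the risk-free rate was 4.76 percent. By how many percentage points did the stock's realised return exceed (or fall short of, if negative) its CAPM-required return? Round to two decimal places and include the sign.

+3.31%

Realised HPR = (P1 + D1 − P0) / P0 = (9.02 + 0.22 − 8.15) / 8.15 = 1.09 / 8.15 = 13.3742%
CAPM required = R_f + β·MRP = 4.59% + 1.15 × 4.76% = 10.0640%
α = realised − required = 13.3742% − 10.0640% = +3.31%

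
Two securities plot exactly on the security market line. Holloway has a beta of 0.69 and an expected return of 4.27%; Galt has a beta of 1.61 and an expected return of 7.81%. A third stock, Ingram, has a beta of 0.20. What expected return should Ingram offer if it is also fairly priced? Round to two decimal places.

MRP (SML slope) = (7.81% − 4.27%) / (1.61 − 0.69) = 3.54% / 0.92 = 3.8478%
R_f (intercept) = 4.27% − 0.69 × 3.8478% = 1.6150%
E(R_Ingram) = R_f + β × MRP = 1.6150% + 0.20 × 3.8478% = 2.38%

2.38%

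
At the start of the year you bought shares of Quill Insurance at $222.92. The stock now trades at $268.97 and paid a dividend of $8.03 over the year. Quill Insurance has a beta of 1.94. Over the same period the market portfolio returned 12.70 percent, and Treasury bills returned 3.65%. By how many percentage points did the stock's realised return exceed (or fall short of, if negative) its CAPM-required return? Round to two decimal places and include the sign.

Realised HPR = (P1 + D1 − P0) / P0 = (268.97 + 8.03 − 222.92) / 222.92 = 54.08 / 222.92 = 24.2598%
MRP = 12.70% − 3.65% = 9.05%
CAPM required = R_f + β·MRP = 3.65% + 1.94 × 9.05% = 21.2070%
α = realised − required = 24.2598% − 21.2070% = +3.05%

+3.05%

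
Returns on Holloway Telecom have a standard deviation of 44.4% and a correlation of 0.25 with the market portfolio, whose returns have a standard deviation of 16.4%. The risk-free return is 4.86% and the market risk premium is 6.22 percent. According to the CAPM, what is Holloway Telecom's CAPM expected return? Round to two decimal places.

9.07%

β = ρ × σ_i / σ_m = 0.25 × 44.4% / 16.4% = 0.6768
E(R) = 4.86% + 0.6768 × 6.22% = 9.07%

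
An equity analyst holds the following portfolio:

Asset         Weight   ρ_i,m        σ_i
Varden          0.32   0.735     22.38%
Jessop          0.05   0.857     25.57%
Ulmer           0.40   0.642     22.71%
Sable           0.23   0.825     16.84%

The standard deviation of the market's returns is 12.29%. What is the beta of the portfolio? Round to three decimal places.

β_Varden = 0.735 × 22.38% / 12.29% = 1.3384
β_Jessop = 0.857 × 25.57% / 12.29% = 1.7830
β_Ulmer = 0.642 × 22.71% / 12.29% = 1.1863
β_Sable = 0.825 × 16.84% / 12.29% = 1.1304
β_P = Σ w_i β_i = 0.32×1.3384 + 0.05×1.7830 + 0.40×1.1863 + 0.23×1.1304 = 1.2520

1.252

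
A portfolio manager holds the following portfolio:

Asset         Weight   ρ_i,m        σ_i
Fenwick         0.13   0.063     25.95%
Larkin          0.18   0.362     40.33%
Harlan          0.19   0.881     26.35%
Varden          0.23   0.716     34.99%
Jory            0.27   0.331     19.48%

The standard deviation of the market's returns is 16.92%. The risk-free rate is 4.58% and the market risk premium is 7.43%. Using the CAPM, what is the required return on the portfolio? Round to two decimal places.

β_Fenwick = 0.063 × 25.95% / 16.92% = 0.0966
β_Larkin = 0.362 × 40.33% / 16.92% = 0.8629
β_Harlan = 0.881 × 26.35% / 16.92% = 1.3720
β_Varden = 0.716 × 34.99% / 16.92% = 1.4807
β_Jory = 0.331 × 19.48% / 16.92% = 0.3811
β_P = Σ w_i β_i = 0.13×0.0966 + 0.18×0.8629 + 0.19×1.3720 + 0.23×1.4807 + 0.27×0.3811 = 0.8720
E(R_P) = R_f + β_P × MRP = 4.58% + 0.8720 × 7.43% = 11.06%

11.06%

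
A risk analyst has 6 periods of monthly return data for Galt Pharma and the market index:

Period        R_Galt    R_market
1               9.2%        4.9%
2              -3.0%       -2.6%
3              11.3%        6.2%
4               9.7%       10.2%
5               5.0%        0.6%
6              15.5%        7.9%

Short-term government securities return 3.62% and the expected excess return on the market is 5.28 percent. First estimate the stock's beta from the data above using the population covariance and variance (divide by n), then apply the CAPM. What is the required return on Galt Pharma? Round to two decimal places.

Mean R_i = (9.2 − 3.0 + 11.3 + 9.7 + 5.0 + 15.5) / 6 = 7.9500%
Mean R_m = (4.9 − 2.6 + 6.2 + 10.2 + 0.6 + 7.9) / 6 = 4.5333%
Σ(R_i − R̄_i)(R_m − R̄_m) = 131.0900  ⇒  Cov = 131.0900 / 6 = 21.8483
Σ(R_m − R̄_m)² = 112.7133  ⇒  Var(R_m) = 112.7133 / 6 = 18.7856
β = Cov / Var(R_m) = 21.8483 / 18.7856 = 1.1630
E(R) = R_f + β × MRP = 3.62% + 1.1630 × 5.28% = 9.76%

9.76%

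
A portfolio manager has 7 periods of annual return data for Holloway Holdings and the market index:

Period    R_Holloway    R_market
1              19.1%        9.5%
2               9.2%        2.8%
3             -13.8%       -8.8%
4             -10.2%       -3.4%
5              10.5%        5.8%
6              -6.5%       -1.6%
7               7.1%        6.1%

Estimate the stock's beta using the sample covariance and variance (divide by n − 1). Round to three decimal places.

1.857

Mean R_i = (19.1 + 9.2 − 13.8 − 10.2 + 10.5 − 6.5 + 7.1) / 7 = 2.2000%
Mean R_m = (9.5 + 2.8 − 8.8 − 3.4 + 5.8 − 1.6 + 6.1) / 7 = 1.4857%
Σ(R_i − R̄_i)(R_m − R̄_m) = 455.0600  ⇒  Cov = 455.0600 / 6 = 75.8433
Σ(R_m − R̄_m)² = 245.0486  ⇒  Var(R_m) = 245.0486 / 6 = 40.8414
β = Cov / Var(R_m) = 75.8433 / 40.8414 = 1.8570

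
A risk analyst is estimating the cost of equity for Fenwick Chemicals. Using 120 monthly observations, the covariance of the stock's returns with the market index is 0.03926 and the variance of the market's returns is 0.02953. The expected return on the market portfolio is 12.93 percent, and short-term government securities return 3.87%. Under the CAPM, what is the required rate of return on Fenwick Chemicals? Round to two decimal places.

15.92%

β = Cov(R_i, R_m) / Var(R_m) = 0.03926 / 0.02953 = 1.3295
MRP = 12.93% − 3.87% = 9.06%
E(R) = R_f + β × MRP = 3.87% + 1.3295 × 9.06% = 15.92%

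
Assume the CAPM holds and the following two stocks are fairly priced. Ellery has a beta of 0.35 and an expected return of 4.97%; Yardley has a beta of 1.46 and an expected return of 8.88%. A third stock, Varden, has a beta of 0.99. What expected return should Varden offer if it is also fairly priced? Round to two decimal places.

7.22%

MRP (SML slope) = (8.88% − 4.97%) / (1.46 − 0.35) = 3.91% / 1.11 = 3.5225%
R_f (intercept) = 4.97% − 0.35 × 3.5225% = 3.7371%
E(R_Varden) = R_f + β × MRP = 3.7371% + 0.99 × 3.5225% = 7.22%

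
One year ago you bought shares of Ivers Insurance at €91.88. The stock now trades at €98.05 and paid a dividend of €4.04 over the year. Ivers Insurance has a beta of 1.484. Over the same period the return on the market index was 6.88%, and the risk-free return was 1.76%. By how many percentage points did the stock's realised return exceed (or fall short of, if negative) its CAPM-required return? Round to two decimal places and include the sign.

Realised HPR = (P1 + D1 − P0) / P0 = (98.05 + 4.04 − 91.88) / 91.88 = 10.21 / 91.88 = 11.1123%
MRP = 6.88% − 1.76% = 5.12%
CAPM required = R_f + β·MRP = 1.76% + 1.484 × 5.12% = 9.35808%
α = realised − required = 11.1123% − 9.35808% = +1.75%

+1.75%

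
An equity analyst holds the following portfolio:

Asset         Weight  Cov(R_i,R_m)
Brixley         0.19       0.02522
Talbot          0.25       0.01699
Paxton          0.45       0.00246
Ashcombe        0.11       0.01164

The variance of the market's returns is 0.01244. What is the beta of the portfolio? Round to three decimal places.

0.919

β_Brixley = 0.02522 / 0.01244 = 2.0273
β_Talbot = 0.01699 / 0.01244 = 1.3658
β_Paxton = 0.00246 / 0.01244 = 0.1977
β_Ashcombe = 0.01164 / 0.01244 = 0.9357
β_P = Σ w_i β_i = 0.19×2.0273 + 0.25×1.3658 + 0.45×0.1977 + 0.11×0.9357 = 0.9185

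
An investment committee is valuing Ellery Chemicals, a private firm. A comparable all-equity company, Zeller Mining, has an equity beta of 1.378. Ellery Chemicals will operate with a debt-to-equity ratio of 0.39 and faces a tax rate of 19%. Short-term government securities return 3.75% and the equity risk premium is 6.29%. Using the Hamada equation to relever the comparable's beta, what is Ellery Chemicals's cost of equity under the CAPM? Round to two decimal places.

15.16%

β_L = β_U × [1 + (1 − t)(D/E)] = 1.378 × [1 + (1 − 0.19) × 0.39]
    = 1.378 × [1 + 0.81 × 0.39] = 1.378 × 1.3159 = 1.8133
E(R) = R_f + β_L × MRP = 3.75% + 1.8133 × 6.29% = 15.16%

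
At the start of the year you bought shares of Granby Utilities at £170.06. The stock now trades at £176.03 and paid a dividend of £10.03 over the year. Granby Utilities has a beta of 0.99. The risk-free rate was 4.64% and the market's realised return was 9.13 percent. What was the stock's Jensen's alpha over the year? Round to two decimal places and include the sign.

+0.32%

Realised HPR = (P1 + D1 − P0) / P0 = (176.03 + 10.03 − 170.06) / 170.06 = 16.00 / 170.06 = 9.4084%
MRP = 9.13% − 4.64% = 4.49%
CAPM required = R_f + β·MRP = 4.64% + 0.99 × 4.49% = 9.0851%
α = realised − required = 9.4084% − 9.0851% = +0.32%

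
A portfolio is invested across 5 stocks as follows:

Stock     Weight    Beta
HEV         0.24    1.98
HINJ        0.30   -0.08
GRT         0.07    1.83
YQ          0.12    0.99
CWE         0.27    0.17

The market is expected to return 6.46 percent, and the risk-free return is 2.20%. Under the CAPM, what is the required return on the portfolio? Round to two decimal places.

5.37%

β_P = Σ w_i β_i = 0.24×1.98 + 0.30×-0.08 + 0.07×1.83 + 0.12×0.99 + 0.27×0.17 = 0.7440
MRP = 6.46% − 2.20% = 4.26%
E(R_P) = R_f + β_P × MRP = 2.20% + 0.7440 × 4.26% = 5.37%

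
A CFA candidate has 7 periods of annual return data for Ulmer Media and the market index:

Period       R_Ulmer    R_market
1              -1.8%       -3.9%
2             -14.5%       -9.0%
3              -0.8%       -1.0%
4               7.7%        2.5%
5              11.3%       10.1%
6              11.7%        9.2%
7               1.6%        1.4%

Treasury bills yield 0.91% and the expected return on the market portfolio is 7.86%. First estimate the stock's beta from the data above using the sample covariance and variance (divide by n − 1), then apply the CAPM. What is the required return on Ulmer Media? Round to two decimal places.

Mean R_i = (-1.8 − 14.5 − 0.8 + 7.7 + 11.3 + 11.7 + 1.6) / 7 = 2.1714%
Mean R_m = (-3.9 − 9.0 − 1.0 + 2.5 + 10.1 + 9.2 + 1.4) / 7 = 1.3286%
Σ(R_i − R̄_i)(R_m − R̄_m) = 361.3857  ⇒  Cov = 361.3857 / 6 = 60.2310
Σ(R_m − R̄_m)² = 279.7143  ⇒  Var(R_m) = 279.7143 / 6 = 46.6191
β = Cov / Var(R_m) = 60.2310 / 46.6191 = 1.2920
MRP = 7.86% − 0.91% = 6.95%
E(R) = R_f + β × MRP = 0.91% + 1.2920 × 6.95% = 9.89%

9.89%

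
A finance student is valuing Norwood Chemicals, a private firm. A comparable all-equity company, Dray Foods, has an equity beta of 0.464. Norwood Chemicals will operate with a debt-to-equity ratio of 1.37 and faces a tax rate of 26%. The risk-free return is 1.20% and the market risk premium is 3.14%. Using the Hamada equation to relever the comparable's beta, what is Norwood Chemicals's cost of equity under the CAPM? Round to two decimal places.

4.13%

β_L = β_U × [1 + (1 − t)(D/E)] = 0.464 × [1 + (1 − 0.26) × 1.37]
    = 0.464 × [1 + 0.74 × 1.37] = 0.464 × 2.0138 = 0.9344
E(R) = R_f + β_L × MRP = 1.20% + 0.9344 × 3.14% = 4.13%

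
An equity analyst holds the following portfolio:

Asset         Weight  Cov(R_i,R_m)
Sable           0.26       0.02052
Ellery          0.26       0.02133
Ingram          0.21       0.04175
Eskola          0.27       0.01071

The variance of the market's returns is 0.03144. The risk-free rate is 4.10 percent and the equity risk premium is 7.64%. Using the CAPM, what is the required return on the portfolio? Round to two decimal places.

9.58%

β_Sable = 0.02052 / 0.03144 = 0.6527
β_Ellery = 0.02133 / 0.03144 = 0.6784
β_Ingram = 0.04175 / 0.03144 = 1.3279
β_Eskola = 0.01071 / 0.03144 = 0.3406
β_P = Σ w_i β_i = 0.26×0.6527 + 0.26×0.6784 + 0.21×1.3279 + 0.27×0.3406 = 0.7169
E(R_P) = R_f + β_P × MRP = 4.10% + 0.7169 × 7.64% = 9.58%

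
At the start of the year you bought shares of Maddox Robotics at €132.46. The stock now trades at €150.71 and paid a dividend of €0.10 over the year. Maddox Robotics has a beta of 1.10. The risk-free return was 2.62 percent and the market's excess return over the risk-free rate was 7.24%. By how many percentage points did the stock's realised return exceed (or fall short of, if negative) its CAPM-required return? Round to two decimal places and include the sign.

Realised HPR = (P1 + D1 − P0) / P0 = (150.71 + 0.10 − 132.46) / 132.46 = 18.35 / 132.46 = 13.8532%
CAPM required = R_f + β·MRP = 2.62% + 1.10 × 7.24% = 10.5840%
α = realised − required = 13.8532% − 10.5840% = +3.27%

+3.27%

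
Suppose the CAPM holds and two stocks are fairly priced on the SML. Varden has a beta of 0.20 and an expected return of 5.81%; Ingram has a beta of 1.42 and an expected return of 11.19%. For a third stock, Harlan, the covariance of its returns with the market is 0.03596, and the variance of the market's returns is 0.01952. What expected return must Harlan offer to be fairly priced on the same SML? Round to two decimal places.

13.05%

MRP = (11.19% − 5.81%) / (1.42 − 0.20) = 4.4098%
R_f = 5.81% − 0.20 × 4.4098% = 4.9280%
β_Harlan = Cov / Var(R_m) = 0.03596 / 0.01952 = 1.8422
E(R_Harlan) = R_f + β × MRP = 4.9280% + 1.8422 × 4.4098% = 13.05%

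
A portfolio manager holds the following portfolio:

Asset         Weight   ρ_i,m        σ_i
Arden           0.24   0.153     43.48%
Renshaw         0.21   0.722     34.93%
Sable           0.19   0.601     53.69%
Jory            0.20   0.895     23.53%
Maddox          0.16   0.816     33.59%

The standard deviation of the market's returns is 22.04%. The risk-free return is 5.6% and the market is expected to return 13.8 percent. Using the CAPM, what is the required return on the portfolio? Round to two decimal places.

13.64%

β_Arden = 0.153 × 43.48% / 22.04% = 0.3018
β_Renshaw = 0.722 × 34.93% / 22.04% = 1.1443
β_Sable = 0.601 × 53.69% / 22.04% = 1.4641
β_Jory = 0.895 × 23.53% / 22.04% = 0.9555
β_Maddox = 0.816 × 33.59% / 22.04% = 1.2436
β_P = Σ w_i β_i = 0.24×0.3018 + 0.21×1.1443 + 0.19×1.4641 + 0.20×0.9555 + 0.16×1.2436 = 0.9810
MRP = 13.8% − 5.6% = 8.20%
E(R_P) = R_f + β_P × MRP = 5.6% + 0.9810 × 8.2% = 13.64%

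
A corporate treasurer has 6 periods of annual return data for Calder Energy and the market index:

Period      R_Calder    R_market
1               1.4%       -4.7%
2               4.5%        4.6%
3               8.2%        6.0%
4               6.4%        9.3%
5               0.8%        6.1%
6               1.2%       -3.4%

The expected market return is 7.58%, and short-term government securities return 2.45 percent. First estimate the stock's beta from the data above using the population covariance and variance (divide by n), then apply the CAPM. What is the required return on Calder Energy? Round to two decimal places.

4.25%

Mean R_i = (1.4 + 4.5 + 8.2 + 6.4 + 0.8 + 1.2) / 6 = 3.7500%
Mean R_m = (-4.7 + 4.6 + 6.0 + 9.3 + 6.1 − 3.4) / 6 = 2.9833%
Σ(R_i − R̄_i)(R_m − R̄_m) = 56.5150  ⇒  Cov = 56.5150 / 6 = 9.4192
Σ(R_m − R̄_m)² = 161.1083  ⇒  Var(R_m) = 161.1083 / 6 = 26.8514
β = Cov / Var(R_m) = 9.4192 / 26.8514 = 0.3508
MRP = 7.58% − 2.45% = 5.13%
E(R) = R_f + β × MRP = 2.45% + 0.3508 × 5.13% = 4.25%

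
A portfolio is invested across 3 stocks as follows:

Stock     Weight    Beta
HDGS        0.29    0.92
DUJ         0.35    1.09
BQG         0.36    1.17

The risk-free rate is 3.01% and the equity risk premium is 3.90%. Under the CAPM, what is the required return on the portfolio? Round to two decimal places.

β_P = Σ w_i β_i = 0.29×0.92 + 0.35×1.09 + 0.36×1.17 = 1.0695
E(R_P) = R_f + β_P × MRP = 3.01% + 1.0695 × 3.90% = 7.18%

7.18%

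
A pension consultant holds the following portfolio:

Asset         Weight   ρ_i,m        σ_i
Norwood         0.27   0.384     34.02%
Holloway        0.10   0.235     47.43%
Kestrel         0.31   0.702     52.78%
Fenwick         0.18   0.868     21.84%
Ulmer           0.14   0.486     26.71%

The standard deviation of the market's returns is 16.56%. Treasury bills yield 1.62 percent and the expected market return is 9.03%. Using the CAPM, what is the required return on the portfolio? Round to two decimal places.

11.18%

β_Norwood = 0.384 × 34.02% / 16.56% = 0.7889
β_Holloway = 0.235 × 47.43% / 16.56% = 0.6731
β_Kestrel = 0.702 × 52.78% / 16.56% = 2.2374
β_Fenwick = 0.868 × 21.84% / 16.56% = 1.1448
β_Ulmer = 0.486 × 26.71% / 16.56% = 0.7839
β_P = Σ w_i β_i = 0.27×0.7889 + 0.10×0.6731 + 0.31×2.2374 + 0.18×1.1448 + 0.14×0.7839 = 1.2897
MRP = 9.03% − 1.62% = 7.41%
E(R_P) = R_f + β_P × MRP = 1.62% + 1.2897 × 7.41% = 11.18%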